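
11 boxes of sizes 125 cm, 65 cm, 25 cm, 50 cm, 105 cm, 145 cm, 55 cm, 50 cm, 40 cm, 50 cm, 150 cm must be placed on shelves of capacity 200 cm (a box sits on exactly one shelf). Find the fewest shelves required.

5

Total = 150 + 145 + 125 + 105 + 65 + 55 + 50 + 50 + 50 + 40 + 25 = 860 cm.
Lower bound: ⌈860/200⌉ = 5 shelves.
A packing using 5 shelves:
  shelf 1: 150 + 50 = 200
  shelf 2: 145 + 55 = 200
  shelf 3: 125 + 65 = 190
  shelf 4: 105 + 50 + 40 = 195
  shelf 5: 50 + 25 = 75
This matches the lower bound, so 5 is optimal.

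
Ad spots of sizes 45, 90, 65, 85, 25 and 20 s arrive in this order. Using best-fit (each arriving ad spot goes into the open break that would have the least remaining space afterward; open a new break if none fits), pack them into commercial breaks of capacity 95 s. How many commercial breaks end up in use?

4

  45 → break 1 (new)  [load 45/95]
  90 → break 2 (new)  [load 90/95]
  65 → break 3 (new)  [load 65/95]
  85 → break 4 (new)  [load 85/95]
  25 → break 3  [load 90/95]
  20 → break 1  [load 65/95]
4 commercial breaks opened.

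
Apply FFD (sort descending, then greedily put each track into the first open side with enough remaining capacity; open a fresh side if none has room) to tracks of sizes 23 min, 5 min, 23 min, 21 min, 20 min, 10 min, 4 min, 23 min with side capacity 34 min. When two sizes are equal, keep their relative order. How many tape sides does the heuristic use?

Sorted descending: 23, 23, 23, 21, 20, 10, 5, 4.
  23 → side 1 (new)  [load 23/34]
  23 → side 2 (new)  [load 23/34]
  23 → side 3 (new)  [load 23/34]
  21 → side 4 (new)  [load 21/34]
  20 → side 5 (new)  [load 20/34]
  10 → side 1  [load 33/34]
  5 → side 2  [load 28/34]
  4 → side 2  [load 32/34]
5 tape sides opened.

5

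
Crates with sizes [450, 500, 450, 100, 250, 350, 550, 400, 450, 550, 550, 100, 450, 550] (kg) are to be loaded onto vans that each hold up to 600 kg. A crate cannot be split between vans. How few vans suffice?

Total = 550 + 550 + 550 + 550 + 500 + 450 + 450 + 450 + 450 + 400 + 350 + 250 + 100 + 100 = 5700 kg.
Lower bound: ⌈5700/600⌉ = 10 vans.
Also, 11 crates each exceed 300 kg, and no two of those can share a van, so at least 11 vans are needed.
A packing using 11 vans:
  van 1: 550 = 550
  van 2: 550 = 550
  van 3: 550 = 550
  van 4: 550 = 550
  van 5: 500 + 100 = 600
  van 6: 450 + 100 = 550
  van 7: 450 = 450
  van 8: 450 = 450
  van 9: 450 = 450
  van 10: 400 = 400
  van 11: 350 + 250 = 600
This matches the lower bound, so 11 is optimal.

11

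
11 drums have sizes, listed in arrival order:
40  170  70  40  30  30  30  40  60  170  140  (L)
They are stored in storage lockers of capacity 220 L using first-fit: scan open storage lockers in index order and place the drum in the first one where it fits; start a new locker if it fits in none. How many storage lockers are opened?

5

  40 → locker 1 (new)  [load 40/220]
  170 → locker 1  [load 210/220]
  70 → locker 2 (new)  [load 70/220]
  40 → locker 2  [load 110/220]
  30 → locker 2  [load 140/220]
  30 → locker 2  [load 170/220]
  30 → locker 2  [load 200/220]
  40 → locker 3 (new)  [load 40/220]
  60 → locker 3  [load 100/220]
  170 → locker 4 (new)  [load 170/220]
  140 → locker 5 (new)  [load 140/220]
5 storage lockers opened.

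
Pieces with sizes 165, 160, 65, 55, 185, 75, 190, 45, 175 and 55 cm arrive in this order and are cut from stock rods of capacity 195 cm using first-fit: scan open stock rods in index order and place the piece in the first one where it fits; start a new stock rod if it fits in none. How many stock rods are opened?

7

  165 → stock rod 1 (new)  [load 165/195]
  160 → stock rod 2 (new)  [load 160/195]
  65 → stock rod 3 (new)  [load 65/195]
  55 → stock rod 3  [load 120/195]
  185 → stock rod 4 (new)  [load 185/195]
  75 → stock rod 3  [load 195/195]
  190 → stock rod 5 (new)  [load 190/195]
  45 → stock rod 6 (new)  [load 45/195]
  175 → stock rod 7 (new)  [load 175/195]
  55 → stock rod 6  [load 100/195]
7 stock rods opened.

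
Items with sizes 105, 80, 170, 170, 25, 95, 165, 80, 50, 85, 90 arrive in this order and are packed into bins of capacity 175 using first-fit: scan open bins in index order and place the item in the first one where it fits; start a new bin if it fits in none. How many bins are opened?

  105 → bin 1 (new)  [load 105/175]
  80 → bin 2 (new)  [load 80/175]
  170 → bin 3 (new)  [load 170/175]
  170 → bin 4 (new)  [load 170/175]
  25 → bin 1  [load 130/175]
  95 → bin 2  [load 175/175]
  165 → bin 5 (new)  [load 165/175]
  80 → bin 6 (new)  [load 80/175]
  50 → bin 6  [load 130/175]
  85 → bin 7 (new)  [load 85/175]
  90 → bin 7  [load 175/175]
7 bins opened.

7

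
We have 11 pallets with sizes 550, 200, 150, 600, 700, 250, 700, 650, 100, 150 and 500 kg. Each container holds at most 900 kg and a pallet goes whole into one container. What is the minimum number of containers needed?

Total = 700 + 700 + 650 + 600 + 550 + 500 + 250 + 200 + 150 + 150 + 100 = 4550 kg.
Lower bound: ⌈4550/900⌉ = 6 containers.
A packing using 6 containers:
  container 1: 700 + 200 = 900
  container 2: 700 + 150 = 850
  container 3: 650 + 250 = 900
  container 4: 600 + 150 + 100 = 850
  container 5: 550 = 550
  container 6: 500 = 500
This matches the lower bound, so 6 is optimal.

6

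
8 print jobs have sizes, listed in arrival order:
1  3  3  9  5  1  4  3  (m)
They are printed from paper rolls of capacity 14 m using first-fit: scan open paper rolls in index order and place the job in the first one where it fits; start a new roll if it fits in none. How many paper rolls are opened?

  1 → roll 1 (new)  [load 1/14]
  3 → roll 1  [load 4/14]
  3 → roll 1  [load 7/14]
  9 → roll 2 (new)  [load 9/14]
  5 → roll 1  [load 12/14]
  1 → roll 1  [load 13/14]
  4 → roll 2  [load 13/14]
  3 → roll 3 (new)  [load 3/14]
3 paper rolls opened.

3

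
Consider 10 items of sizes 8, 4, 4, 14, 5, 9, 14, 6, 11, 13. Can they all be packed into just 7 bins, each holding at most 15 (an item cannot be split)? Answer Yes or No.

Yes

A valid assignment using 7 bins:
  bin 1: 14 = 14
  bin 2: 14 = 14
  bin 3: 13 = 13
  bin 4: 11 + 4 = 15
  bin 5: 9 + 6 = 15
  bin 6: 8 + 5 = 13
  bin 7: 4 = 4
Every load is within 15, so 7 bins suffice.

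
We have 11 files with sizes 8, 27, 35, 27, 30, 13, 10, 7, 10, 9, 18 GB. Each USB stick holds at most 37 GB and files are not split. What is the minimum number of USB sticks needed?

Total = 35 + 30 + 27 + 27 + 18 + 13 + 10 + 10 + 9 + 8 + 7 = 194 GB.
Lower bound: ⌈194/37⌉ = 6 USB sticks.
A packing using 6 USB sticks:
  USB stick 1: 35 = 35
  USB stick 2: 30 + 7 = 37
  USB stick 3: 27 + 10 = 37
  USB stick 4: 27 + 10 = 37
  USB stick 5: 18 + 13 = 31
  USB stick 6: 9 + 8 = 17
This matches the lower bound, so 6 is optimal.

6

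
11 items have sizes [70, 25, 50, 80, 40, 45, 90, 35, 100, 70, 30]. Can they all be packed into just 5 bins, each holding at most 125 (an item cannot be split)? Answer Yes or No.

Total = 635; ⌈635/125⌉ = 6.
At least 6 bins are required, but only 5 are allowed.

No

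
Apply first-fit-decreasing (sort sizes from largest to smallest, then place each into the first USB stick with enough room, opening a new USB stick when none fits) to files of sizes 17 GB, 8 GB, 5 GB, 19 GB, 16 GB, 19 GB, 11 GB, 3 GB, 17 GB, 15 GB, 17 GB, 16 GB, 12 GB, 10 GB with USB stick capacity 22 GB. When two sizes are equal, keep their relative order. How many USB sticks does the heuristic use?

10

Sorted descending: 19, 19, 17, 17, 17, 16, 16, 15, 12, 11, 10, 8, 5, 3.
  19 → USB stick 1 (new)  [load 19/22]
  19 → USB stick 2 (new)  [load 19/22]
  17 → USB stick 3 (new)  [load 17/22]
  17 → USB stick 4 (new)  [load 17/22]
  17 → USB stick 5 (new)  [load 17/22]
  16 → USB stick 6 (new)  [load 16/22]
  16 → USB stick 7 (new)  [load 16/22]
  15 → USB stick 8 (new)  [load 15/22]
  12 → USB stick 9 (new)  [load 12/22]
  11 → USB stick 10 (new)  [load 11/22]
  10 → USB stick 9  [load 22/22]
  8 → USB stick 10  [load 19/22]
  5 → USB stick 3  [load 22/22]
  3 → USB stick 1  [load 22/22]
10 USB sticks opened.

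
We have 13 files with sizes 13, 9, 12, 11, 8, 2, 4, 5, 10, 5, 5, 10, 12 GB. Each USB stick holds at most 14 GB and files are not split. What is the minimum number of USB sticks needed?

9

Total = 13 + 12 + 12 + 11 + 10 + 10 + 9 + 8 + 5 + 5 + 5 + 4 + 2 = 106 GB.
Lower bound: ⌈106/14⌉ = 8 USB sticks.
A packing using 9 USB sticks:
  USB stick 1: 13 = 13
  USB stick 2: 12 + 2 = 14
  USB stick 3: 12 = 12
  USB stick 4: 11 = 11
  USB stick 5: 10 + 4 = 14
  USB stick 6: 10 = 10
  USB stick 7: 9 + 5 = 14
  USB stick 8: 8 + 5 = 13
  USB stick 9: 5 = 5
No arrangement into 8 USB sticks stays within capacity, so 9 is optimal.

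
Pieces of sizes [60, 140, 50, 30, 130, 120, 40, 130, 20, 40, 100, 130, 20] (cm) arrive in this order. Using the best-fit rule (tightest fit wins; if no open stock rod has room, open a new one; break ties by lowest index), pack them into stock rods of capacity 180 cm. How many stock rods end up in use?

  60 → stock rod 1 (new)  [load 60/180]
  140 → stock rod 2 (new)  [load 140/180]
  50 → stock rod 1  [load 110/180]
  30 → stock rod 2  [load 170/180]
  130 → stock rod 3 (new)  [load 130/180]
  120 → stock rod 4 (new)  [load 120/180]
  40 → stock rod 3  [load 170/180]
  130 → stock rod 5 (new)  [load 130/180]
  20 → stock rod 5  [load 150/180]
  40 → stock rod 4  [load 160/180]
  100 → stock rod 6 (new)  [load 100/180]
  130 → stock rod 7 (new)  [load 130/180]
  20 → stock rod 4  [load 180/180]
7 stock rods opened.

7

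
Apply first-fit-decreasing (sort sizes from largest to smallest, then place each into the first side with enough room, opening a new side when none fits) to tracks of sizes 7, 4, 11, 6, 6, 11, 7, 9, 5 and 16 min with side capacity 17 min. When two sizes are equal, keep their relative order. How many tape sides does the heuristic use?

5

Sorted descending: 16, 11, 11, 9, 7, 7, 6, 6, 5, 4.
  16 → side 1 (new)  [load 16/17]
  11 → side 2 (new)  [load 11/17]
  11 → side 3 (new)  [load 11/17]
  9 → side 4 (new)  [load 9/17]
  7 → side 4  [load 16/17]
  7 → side 5 (new)  [load 7/17]
  6 → side 2  [load 17/17]
  6 → side 3  [load 17/17]
  5 → side 5  [load 12/17]
  4 → side 5  [load 16/17]
5 tape sides opened.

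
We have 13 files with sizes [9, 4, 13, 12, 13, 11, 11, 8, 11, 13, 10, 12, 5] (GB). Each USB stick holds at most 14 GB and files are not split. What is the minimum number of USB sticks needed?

Total = 13 + 13 + 13 + 12 + 12 + 11 + 11 + 11 + 10 + 9 + 8 + 5 + 4 = 132 GB.
Lower bound: ⌈132/14⌉ = 10 USB sticks.
Also, 11 files each exceed 7 GB, and no two of those can share a USB stick, so at least 11 USB sticks are needed.
A packing using 11 USB sticks:
  USB stick 1: 13 = 13
  USB stick 2: 13 = 13
  USB stick 3: 13 = 13
  USB stick 4: 12 = 12
  USB stick 5: 12 = 12
  USB stick 6: 11 = 11
  USB stick 7: 11 = 11
  USB stick 8: 11 = 11
  USB stick 9: 10 + 4 = 14
  USB stick 10: 9 + 5 = 14
  USB stick 11: 8 = 8
This matches the lower bound, so 11 is optimal.

11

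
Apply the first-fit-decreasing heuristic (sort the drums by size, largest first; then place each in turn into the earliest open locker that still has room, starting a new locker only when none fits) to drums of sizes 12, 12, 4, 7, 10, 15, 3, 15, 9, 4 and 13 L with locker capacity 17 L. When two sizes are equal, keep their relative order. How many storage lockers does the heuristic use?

Sorted descending: 15, 15, 13, 12, 12, 10, 9, 7, 4, 4, 3.
  15 → locker 1 (new)  [load 15/17]
  15 → locker 2 (new)  [load 15/17]
  13 → locker 3 (new)  [load 13/17]
  12 → locker 4 (new)  [load 12/17]
  12 → locker 5 (new)  [load 12/17]
  10 → locker 6 (new)  [load 10/17]
  9 → locker 7 (new)  [load 9/17]
  7 → locker 6  [load 17/17]
  4 → locker 3  [load 17/17]
  4 → locker 4  [load 16/17]
  3 → locker 5  [load 15/17]
7 storage lockers opened.

7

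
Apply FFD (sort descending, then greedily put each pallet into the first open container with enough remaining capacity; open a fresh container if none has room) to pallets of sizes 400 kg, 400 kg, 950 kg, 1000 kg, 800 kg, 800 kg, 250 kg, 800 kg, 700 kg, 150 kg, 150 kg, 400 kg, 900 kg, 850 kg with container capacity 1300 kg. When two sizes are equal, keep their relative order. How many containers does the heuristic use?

8

Sorted descending: 1000, 950, 900, 850, 800, 800, 800, 700, 400, 400, 400, 250, 150, 150.
  1000 → container 1 (new)  [load 1000/1300]
  950 → container 2 (new)  [load 950/1300]
  900 → container 3 (new)  [load 900/1300]
  850 → container 4 (new)  [load 850/1300]
  800 → container 5 (new)  [load 800/1300]
  800 → container 6 (new)  [load 800/1300]
  800 → container 7 (new)  [load 800/1300]
  700 → container 8 (new)  [load 700/1300]
  400 → container 3  [load 1300/1300]
  400 → container 4  [load 1250/1300]
  400 → container 5  [load 1200/1300]
  250 → container 1  [load 1250/1300]
  150 → container 2  [load 1100/1300]
  150 → container 2  [load 1250/1300]
8 containers opened.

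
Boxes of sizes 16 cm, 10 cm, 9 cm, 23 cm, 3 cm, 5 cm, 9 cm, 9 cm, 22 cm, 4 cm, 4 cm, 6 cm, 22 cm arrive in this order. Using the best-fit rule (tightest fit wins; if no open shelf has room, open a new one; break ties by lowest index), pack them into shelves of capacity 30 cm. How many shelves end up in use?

  16 → shelf 1 (new)  [load 16/30]
  10 → shelf 1  [load 26/30]
  9 → shelf 2 (new)  [load 9/30]
  23 → shelf 3 (new)  [load 23/30]
  3 → shelf 1  [load 29/30]
  5 → shelf 3  [load 28/30]
  9 → shelf 2  [load 18/30]
  9 → shelf 2  [load 27/30]
  22 → shelf 4 (new)  [load 22/30]
  4 → shelf 4  [load 26/30]
  4 → shelf 4  [load 30/30]
  6 → shelf 5 (new)  [load 6/30]
  22 → shelf 5  [load 28/30]
5 shelves opened.

5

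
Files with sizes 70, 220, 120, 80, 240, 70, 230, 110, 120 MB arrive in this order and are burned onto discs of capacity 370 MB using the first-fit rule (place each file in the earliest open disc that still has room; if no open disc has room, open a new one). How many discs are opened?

4

  70 → disc 1 (new)  [load 70/370]
  220 → disc 1  [load 290/370]
  120 → disc 2 (new)  [load 120/370]
  80 → disc 1  [load 370/370]
  240 → disc 2  [load 360/370]
  70 → disc 3 (new)  [load 70/370]
  230 → disc 3  [load 300/370]
  110 → disc 4 (new)  [load 110/370]
  120 → disc 4  [load 230/370]
4 discs opened.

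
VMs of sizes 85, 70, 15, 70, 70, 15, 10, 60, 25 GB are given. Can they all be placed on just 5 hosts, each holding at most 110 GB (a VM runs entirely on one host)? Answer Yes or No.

Yes

A valid assignment using 5 hosts:
  host 1: 85 + 25 = 110
  host 2: 70 + 15 + 15 + 10 = 110
  host 3: 70 = 70
  host 4: 70 = 70
  host 5: 60 = 60
Every load is within 110 GB, so 5 hosts suffice.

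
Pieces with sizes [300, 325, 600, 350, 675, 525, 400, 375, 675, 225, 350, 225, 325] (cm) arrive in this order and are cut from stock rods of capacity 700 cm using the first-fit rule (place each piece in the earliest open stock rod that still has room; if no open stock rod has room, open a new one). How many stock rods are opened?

9

  300 → stock rod 1 (new)  [load 300/700]
  325 → stock rod 1  [load 625/700]
  600 → stock rod 2 (new)  [load 600/700]
  350 → stock rod 3 (new)  [load 350/700]
  675 → stock rod 4 (new)  [load 675/700]
  525 → stock rod 5 (new)  [load 525/700]
  400 → stock rod 6 (new)  [load 400/700]
  375 → stock rod 7 (new)  [load 375/700]
  675 → stock rod 8 (new)  [load 675/700]
  225 → stock rod 3  [load 575/700]
  350 → stock rod 9 (new)  [load 350/700]
  225 → stock rod 6  [load 625/700]
  325 → stock rod 7  [load 700/700]
9 stock rods opened.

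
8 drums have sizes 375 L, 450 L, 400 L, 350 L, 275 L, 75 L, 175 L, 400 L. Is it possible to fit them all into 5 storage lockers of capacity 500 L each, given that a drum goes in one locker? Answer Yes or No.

Total = 2500 L; ⌈2500/500⌉ = 5.
6 drums each exceed half the capacity and cannot share a locker, forcing at least 6 storage lockers.
At least 6 storage lockers are required, but only 5 are allowed.

No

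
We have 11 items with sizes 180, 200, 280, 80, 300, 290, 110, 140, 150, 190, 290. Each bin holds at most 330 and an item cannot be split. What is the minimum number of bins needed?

8

Total = 300 + 290 + 290 + 280 + 200 + 190 + 180 + 150 + 140 + 110 + 80 = 2210.
Lower bound: ⌈2210/330⌉ = 7 bins.
A packing using 8 bins:
  bin 1: 300 = 300
  bin 2: 290 = 290
  bin 3: 290 = 290
  bin 4: 280 = 280
  bin 5: 200 + 110 = 310
  bin 6: 190 + 140 = 330
  bin 7: 180 + 150 = 330
  bin 8: 80 = 80
No arrangement into 7 bins stays within capacity, so 8 is optimal.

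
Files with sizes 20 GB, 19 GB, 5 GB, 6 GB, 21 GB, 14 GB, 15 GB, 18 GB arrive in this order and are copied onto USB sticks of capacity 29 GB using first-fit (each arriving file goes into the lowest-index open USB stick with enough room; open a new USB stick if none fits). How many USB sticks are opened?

5

  20 → USB stick 1 (new)  [load 20/29]
  19 → USB stick 2 (new)  [load 19/29]
  5 → USB stick 1  [load 25/29]
  6 → USB stick 2  [load 25/29]
  21 → USB stick 3 (new)  [load 21/29]
  14 → USB stick 4 (new)  [load 14/29]
  15 → USB stick 4  [load 29/29]
  18 → USB stick 5 (new)  [load 18/29]
5 USB sticks opened.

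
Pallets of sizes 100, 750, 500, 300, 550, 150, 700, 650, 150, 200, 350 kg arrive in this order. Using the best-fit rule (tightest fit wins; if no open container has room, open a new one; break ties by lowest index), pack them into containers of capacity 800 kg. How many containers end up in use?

6

  100 → container 1 (new)  [load 100/800]
  750 → container 2 (new)  [load 750/800]
  500 → container 1  [load 600/800]
  300 → container 3 (new)  [load 300/800]
  550 → container 4 (new)  [load 550/800]
  150 → container 1  [load 750/800]
  700 → container 5 (new)  [load 700/800]
  650 → container 6 (new)  [load 650/800]
  150 → container 6  [load 800/800]
  200 → container 4  [load 750/800]
  350 → container 3  [load 650/800]
6 containers opened.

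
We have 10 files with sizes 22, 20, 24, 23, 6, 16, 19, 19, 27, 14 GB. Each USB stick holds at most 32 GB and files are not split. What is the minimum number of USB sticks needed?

8

Total = 27 + 24 + 23 + 22 + 20 + 19 + 19 + 16 + 14 + 6 = 190 GB.
Lower bound: ⌈190/32⌉ = 6 USB sticks.
Also, 7 files each exceed 16 GB, and no two of those can share a USB stick, so at least 7 USB sticks are needed.
A packing using 8 USB sticks:
  USB stick 1: 27 = 27
  USB stick 2: 24 + 6 = 30
  USB stick 3: 23 = 23
  USB stick 4: 22 = 22
  USB stick 5: 20 = 20
  USB stick 6: 19 = 19
  USB stick 7: 19 = 19
  USB stick 8: 16 + 14 = 30
No arrangement into 7 USB sticks stays within capacity, so 8 is optimal.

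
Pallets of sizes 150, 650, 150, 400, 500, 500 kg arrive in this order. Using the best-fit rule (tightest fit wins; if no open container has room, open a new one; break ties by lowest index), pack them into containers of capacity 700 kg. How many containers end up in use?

4

  150 → container 1 (new)  [load 150/700]
  650 → container 2 (new)  [load 650/700]
  150 → container 1  [load 300/700]
  400 → container 1  [load 700/700]
  500 → container 3 (new)  [load 500/700]
  500 → container 4 (new)  [load 500/700]
4 containers opened.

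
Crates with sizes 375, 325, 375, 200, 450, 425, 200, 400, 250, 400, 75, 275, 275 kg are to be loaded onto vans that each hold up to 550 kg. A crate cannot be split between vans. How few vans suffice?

9

Total = 450 + 425 + 400 + 400 + 375 + 375 + 325 + 275 + 275 + 250 + 200 + 200 + 75 = 4025 kg.
Lower bound: ⌈4025/550⌉ = 8 vans.
A packing using 9 vans:
  van 1: 450 + 75 = 525
  van 2: 425 = 425
  van 3: 400 = 400
  van 4: 400 = 400
  van 5: 375 = 375
  van 6: 375 = 375
  van 7: 325 + 200 = 525
  van 8: 275 + 275 = 550
  van 9: 250 + 200 = 450
No arrangement into 8 vans stays within capacity, so 9 is optimal.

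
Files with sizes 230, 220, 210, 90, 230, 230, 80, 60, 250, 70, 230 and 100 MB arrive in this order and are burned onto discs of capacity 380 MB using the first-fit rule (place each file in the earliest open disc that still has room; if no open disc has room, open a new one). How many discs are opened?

7

  230 → disc 1 (new)  [load 230/380]
  220 → disc 2 (new)  [load 220/380]
  210 → disc 3 (new)  [load 210/380]
  90 → disc 1  [load 320/380]
  230 → disc 4 (new)  [load 230/380]
  230 → disc 5 (new)  [load 230/380]
  80 → disc 2  [load 300/380]
  60 → disc 1  [load 380/380]
  250 → disc 6 (new)  [load 250/380]
  70 → disc 2  [load 370/380]
  230 → disc 7 (new)  [load 230/380]
  100 → disc 3  [load 310/380]
7 discs opened.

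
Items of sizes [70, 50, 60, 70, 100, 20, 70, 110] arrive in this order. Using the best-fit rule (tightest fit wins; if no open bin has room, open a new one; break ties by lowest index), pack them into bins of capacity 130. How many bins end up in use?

  70 → bin 1 (new)  [load 70/130]
  50 → bin 1  [load 120/130]
  60 → bin 2 (new)  [load 60/130]
  70 → bin 2  [load 130/130]
  100 → bin 3 (new)  [load 100/130]
  20 → bin 3  [load 120/130]
  70 → bin 4 (new)  [load 70/130]
  110 → bin 5 (new)  [load 110/130]
5 bins opened.

5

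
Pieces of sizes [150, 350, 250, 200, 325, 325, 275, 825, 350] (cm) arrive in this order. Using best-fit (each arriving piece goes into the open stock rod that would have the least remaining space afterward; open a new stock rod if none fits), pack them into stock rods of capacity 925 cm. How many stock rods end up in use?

4

  150 → stock rod 1 (new)  [load 150/925]
  350 → stock rod 1  [load 500/925]
  250 → stock rod 1  [load 750/925]
  200 → stock rod 2 (new)  [load 200/925]
  325 → stock rod 2  [load 525/925]
  325 → stock rod 2  [load 850/925]
  275 → stock rod 3 (new)  [load 275/925]
  825 → stock rod 4 (new)  [load 825/925]
  350 → stock rod 3  [load 625/925]
4 stock rods opened.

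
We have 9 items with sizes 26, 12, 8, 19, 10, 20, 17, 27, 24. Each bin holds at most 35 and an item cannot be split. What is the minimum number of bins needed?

Total = 27 + 26 + 24 + 20 + 19 + 17 + 12 + 10 + 8 = 163.
Lower bound: ⌈163/35⌉ = 5 bins.
A packing using 6 bins:
  bin 1: 27 + 8 = 35
  bin 2: 26 = 26
  bin 3: 24 + 10 = 34
  bin 4: 20 + 12 = 32
  bin 5: 19 = 19
  bin 6: 17 = 17
No arrangement into 5 bins stays within capacity, so 6 is optimal.

6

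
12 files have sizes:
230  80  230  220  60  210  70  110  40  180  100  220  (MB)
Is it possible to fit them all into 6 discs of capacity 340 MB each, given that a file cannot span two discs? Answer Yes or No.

Yes

A valid assignment using 6 discs:
  disc 1: 230 + 110 = 340
  disc 2: 230 + 100 = 330
  disc 3: 220 + 80 + 40 = 340
  disc 4: 220 + 70 = 290
  disc 5: 210 + 60 = 270
  disc 6: 180 = 180
Every load is within 340 MB, so 6 discs suffice.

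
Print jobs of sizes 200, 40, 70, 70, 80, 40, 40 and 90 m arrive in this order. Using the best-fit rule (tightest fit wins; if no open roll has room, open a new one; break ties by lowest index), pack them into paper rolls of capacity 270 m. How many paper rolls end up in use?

3

  200 → roll 1 (new)  [load 200/270]
  40 → roll 1  [load 240/270]
  70 → roll 2 (new)  [load 70/270]
  70 → roll 2  [load 140/270]
  80 → roll 2  [load 220/270]
  40 → roll 2  [load 260/270]
  40 → roll 3 (new)  [load 40/270]
  90 → roll 3  [load 130/270]
3 paper rolls opened.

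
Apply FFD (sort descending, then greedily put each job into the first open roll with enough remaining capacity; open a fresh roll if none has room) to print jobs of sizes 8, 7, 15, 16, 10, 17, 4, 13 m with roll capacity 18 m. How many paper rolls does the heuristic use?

6

Sorted descending: 17, 16, 15, 13, 10, 8, 7, 4.
  17 → roll 1 (new)  [load 17/18]
  16 → roll 2 (new)  [load 16/18]
  15 → roll 3 (new)  [load 15/18]
  13 → roll 4 (new)  [load 13/18]
  10 → roll 5 (new)  [load 10/18]
  8 → roll 5  [load 18/18]
  7 → roll 6 (new)  [load 7/18]
  4 → roll 4  [load 17/18]
6 paper rolls opened.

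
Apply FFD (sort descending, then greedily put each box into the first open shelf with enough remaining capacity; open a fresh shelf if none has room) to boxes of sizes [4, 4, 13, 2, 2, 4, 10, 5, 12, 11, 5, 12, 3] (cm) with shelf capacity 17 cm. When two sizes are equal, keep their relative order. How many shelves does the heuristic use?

Sorted descending: 13, 12, 12, 11, 10, 5, 5, 4, 4, 4, 3, 2, 2.
  13 → shelf 1 (new)  [load 13/17]
  12 → shelf 2 (new)  [load 12/17]
  12 → shelf 3 (new)  [load 12/17]
  11 → shelf 4 (new)  [load 11/17]
  10 → shelf 5 (new)  [load 10/17]
  5 → shelf 2  [load 17/17]
  5 → shelf 3  [load 17/17]
  4 → shelf 1  [load 17/17]
  4 → shelf 4  [load 15/17]
  4 → shelf 5  [load 14/17]
  3 → shelf 5  [load 17/17]
  2 → shelf 4  [load 17/17]
  2 → shelf 6 (new)  [load 2/17]
6 shelves opened.

6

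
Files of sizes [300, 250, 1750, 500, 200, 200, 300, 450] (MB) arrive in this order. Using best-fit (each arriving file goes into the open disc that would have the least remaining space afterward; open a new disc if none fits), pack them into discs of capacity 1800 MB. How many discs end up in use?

  300 → disc 1 (new)  [load 300/1800]
  250 → disc 1  [load 550/1800]
  1750 → disc 2 (new)  [load 1750/1800]
  500 → disc 1  [load 1050/1800]
  200 → disc 1  [load 1250/1800]
  200 → disc 1  [load 1450/1800]
  300 → disc 1  [load 1750/1800]
  450 → disc 3 (new)  [load 450/1800]
3 discs opened.

3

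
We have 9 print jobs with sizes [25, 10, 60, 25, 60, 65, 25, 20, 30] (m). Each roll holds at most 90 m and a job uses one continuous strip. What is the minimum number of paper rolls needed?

4

Total = 65 + 60 + 60 + 30 + 25 + 25 + 25 + 20 + 10 = 320 m.
Lower bound: ⌈320/90⌉ = 4 paper rolls.
A packing using 4 paper rolls:
  roll 1: 65 + 25 = 90
  roll 2: 60 + 30 = 90
  roll 3: 60 + 25 = 85
  roll 4: 25 + 20 + 10 = 55
This matches the lower bound, so 4 is optimal.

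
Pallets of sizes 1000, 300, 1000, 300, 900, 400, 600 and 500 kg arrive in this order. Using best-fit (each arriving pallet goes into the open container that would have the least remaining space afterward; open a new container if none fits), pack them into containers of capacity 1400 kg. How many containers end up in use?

4

  1000 → container 1 (new)  [load 1000/1400]
  300 → container 1  [load 1300/1400]
  1000 → container 2 (new)  [load 1000/1400]
  300 → container 2  [load 1300/1400]
  900 → container 3 (new)  [load 900/1400]
  400 → container 3  [load 1300/1400]
  600 → container 4 (new)  [load 600/1400]
  500 → container 4  [load 1100/1400]
4 containers opened.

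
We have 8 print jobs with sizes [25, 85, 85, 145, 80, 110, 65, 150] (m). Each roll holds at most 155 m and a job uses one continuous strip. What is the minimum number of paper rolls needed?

6

Total = 150 + 145 + 110 + 85 + 85 + 80 + 65 + 25 = 745 m.
Lower bound: ⌈745/155⌉ = 5 paper rolls.
Also, 6 print jobs each exceed 155/2 m, and no two of those can share a roll, so at least 6 paper rolls are needed.
A packing using 6 paper rolls:
  roll 1: 150 = 150
  roll 2: 145 = 145
  roll 3: 110 + 25 = 135
  roll 4: 85 + 65 = 150
  roll 5: 85 = 85
  roll 6: 80 = 80
This matches the lower bound, so 6 is optimal.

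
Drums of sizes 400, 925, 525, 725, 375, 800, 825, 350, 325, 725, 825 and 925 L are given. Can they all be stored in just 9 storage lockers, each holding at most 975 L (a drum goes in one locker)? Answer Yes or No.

No

Total = 7725 L; ⌈7725/975⌉ = 8.
The bound of 8 does not rule out 9, but exhaustive search shows no assignment into 9 storage lockers of capacity 975 L exists — the minimum is 10.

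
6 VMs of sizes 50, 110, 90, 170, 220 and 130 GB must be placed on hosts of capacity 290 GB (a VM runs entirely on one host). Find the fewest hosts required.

3

Total = 220 + 170 + 130 + 110 + 90 + 50 = 770 GB.
Lower bound: ⌈770/290⌉ = 3 hosts.
A packing using 3 hosts:
  host 1: 220 + 50 = 270
  host 2: 170 + 110 = 280
  host 3: 130 + 90 = 220
This matches the lower bound, so 3 is optimal.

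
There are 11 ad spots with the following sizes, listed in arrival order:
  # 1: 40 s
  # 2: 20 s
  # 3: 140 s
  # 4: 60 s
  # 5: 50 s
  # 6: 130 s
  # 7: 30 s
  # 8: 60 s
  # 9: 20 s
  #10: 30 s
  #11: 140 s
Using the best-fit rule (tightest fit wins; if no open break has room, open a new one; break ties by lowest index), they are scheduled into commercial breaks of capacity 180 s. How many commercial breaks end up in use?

5

  40 → break 1 (new)  [load 40/180]
  20 → break 1  [load 60/180]
  140 → break 2 (new)  [load 140/180]
  60 → break 1  [load 120/180]
  50 → break 1  [load 170/180]
  130 → break 3 (new)  [load 130/180]
  30 → break 2  [load 170/180]
  60 → break 4 (new)  [load 60/180]
  20 → break 3  [load 150/180]
  30 → break 3  [load 180/180]
  140 → break 5 (new)  [load 140/180]
5 commercial breaks opened.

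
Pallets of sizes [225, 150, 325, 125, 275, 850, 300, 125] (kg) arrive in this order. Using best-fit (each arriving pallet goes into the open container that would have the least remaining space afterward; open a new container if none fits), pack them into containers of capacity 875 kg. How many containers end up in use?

  225 → container 1 (new)  [load 225/875]
  150 → container 1  [load 375/875]
  325 → container 1  [load 700/875]
  125 → container 1  [load 825/875]
  275 → container 2 (new)  [load 275/875]
  850 → container 3 (new)  [load 850/875]
  300 → container 2  [load 575/875]
  125 → container 2  [load 700/875]
3 containers opened.

3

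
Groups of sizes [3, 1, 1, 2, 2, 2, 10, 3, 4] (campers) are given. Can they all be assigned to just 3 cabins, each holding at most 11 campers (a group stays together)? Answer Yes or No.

A valid assignment using 3 cabins:
  cabin 1: 10 + 1 = 11
  cabin 2: 4 + 3 + 3 + 1 = 11
  cabin 3: 2 + 2 + 2 = 6
Every load is within 11 campers, so 3 cabins suffice.

Yes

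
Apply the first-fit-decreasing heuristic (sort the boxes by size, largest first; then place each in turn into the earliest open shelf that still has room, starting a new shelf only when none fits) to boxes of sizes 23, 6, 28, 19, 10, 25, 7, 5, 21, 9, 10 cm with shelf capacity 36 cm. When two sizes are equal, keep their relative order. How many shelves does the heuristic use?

Sorted descending: 28, 25, 23, 21, 19, 10, 10, 9, 7, 6, 5.
  28 → shelf 1 (new)  [load 28/36]
  25 → shelf 2 (new)  [load 25/36]
  23 → shelf 3 (new)  [load 23/36]
  21 → shelf 4 (new)  [load 21/36]
  19 → shelf 5 (new)  [load 19/36]
  10 → shelf 2  [load 35/36]
  10 → shelf 3  [load 33/36]
  9 → shelf 4  [load 30/36]
  7 → shelf 1  [load 35/36]
  6 → shelf 4  [load 36/36]
  5 → shelf 5  [load 24/36]
5 shelves opened.

5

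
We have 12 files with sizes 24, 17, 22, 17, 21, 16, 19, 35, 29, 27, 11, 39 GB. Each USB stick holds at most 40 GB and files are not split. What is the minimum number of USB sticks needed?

8

Total = 39 + 35 + 29 + 27 + 24 + 22 + 21 + 19 + 17 + 17 + 16 + 11 = 277 GB.
Lower bound: ⌈277/40⌉ = 7 USB sticks.
A packing using 8 USB sticks:
  USB stick 1: 39 = 39
  USB stick 2: 35 = 35
  USB stick 3: 29 + 11 = 40
  USB stick 4: 27 = 27
  USB stick 5: 24 + 16 = 40
  USB stick 6: 22 + 17 = 39
  USB stick 7: 21 + 19 = 40
  USB stick 8: 17 = 17
No arrangement into 7 USB sticks stays within capacity, so 8 is optimal.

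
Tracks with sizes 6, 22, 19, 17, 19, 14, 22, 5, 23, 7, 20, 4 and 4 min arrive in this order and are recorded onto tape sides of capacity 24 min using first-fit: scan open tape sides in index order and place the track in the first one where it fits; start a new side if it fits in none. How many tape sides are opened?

  6 → side 1 (new)  [load 6/24]
  22 → side 2 (new)  [load 22/24]
  19 → side 3 (new)  [load 19/24]
  17 → side 1  [load 23/24]
  19 → side 4 (new)  [load 19/24]
  14 → side 5 (new)  [load 14/24]
  22 → side 6 (new)  [load 22/24]
  5 → side 3  [load 24/24]
  23 → side 7 (new)  [load 23/24]
  7 → side 5  [load 21/24]
  20 → side 8 (new)  [load 20/24]
  4 → side 4  [load 23/24]
  4 → side 8  [load 24/24]
8 tape sides opened.

8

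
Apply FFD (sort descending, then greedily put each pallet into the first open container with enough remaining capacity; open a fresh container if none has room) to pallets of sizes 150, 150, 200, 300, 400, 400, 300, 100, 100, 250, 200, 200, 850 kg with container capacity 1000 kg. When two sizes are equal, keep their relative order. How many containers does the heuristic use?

Sorted descending: 850, 400, 400, 300, 300, 250, 200, 200, 200, 150, 150, 100, 100.
  850 → container 1 (new)  [load 850/1000]
  400 → container 2 (new)  [load 400/1000]
  400 → container 2  [load 800/1000]
  300 → container 3 (new)  [load 300/1000]
  300 → container 3  [load 600/1000]
  250 → container 3  [load 850/1000]
  200 → container 2  [load 1000/1000]
  200 → container 4 (new)  [load 200/1000]
  200 → container 4  [load 400/1000]
  150 → container 1  [load 1000/1000]
  150 → container 3  [load 1000/1000]
  100 → container 4  [load 500/1000]
  100 → container 4  [load 600/1000]
4 containers opened.

4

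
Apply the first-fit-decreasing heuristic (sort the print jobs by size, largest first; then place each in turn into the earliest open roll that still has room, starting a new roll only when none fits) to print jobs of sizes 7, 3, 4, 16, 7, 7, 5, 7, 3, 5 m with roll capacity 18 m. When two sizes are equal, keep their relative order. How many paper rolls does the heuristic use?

4

Sorted descending: 16, 7, 7, 7, 7, 5, 5, 4, 3, 3.
  16 → roll 1 (new)  [load 16/18]
  7 → roll 2 (new)  [load 7/18]
  7 → roll 2  [load 14/18]
  7 → roll 3 (new)  [load 7/18]
  7 → roll 3  [load 14/18]
  5 → roll 4 (new)  [load 5/18]
  5 → roll 4  [load 10/18]
  4 → roll 2  [load 18/18]
  3 → roll 3  [load 17/18]
  3 → roll 4  [load 13/18]
4 paper rolls opened.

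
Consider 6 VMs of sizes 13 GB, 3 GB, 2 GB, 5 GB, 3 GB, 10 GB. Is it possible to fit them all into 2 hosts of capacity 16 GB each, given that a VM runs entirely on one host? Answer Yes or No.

Total = 36 GB; ⌈36/16⌉ = 3.
At least 3 hosts are required, but only 2 are allowed.

No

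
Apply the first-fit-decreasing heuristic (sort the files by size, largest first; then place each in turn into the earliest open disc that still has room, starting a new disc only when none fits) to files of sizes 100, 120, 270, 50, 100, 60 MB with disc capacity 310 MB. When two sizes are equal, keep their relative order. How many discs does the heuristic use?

3

Sorted descending: 270, 120, 100, 100, 60, 50.
  270 → disc 1 (new)  [load 270/310]
  120 → disc 2 (new)  [load 120/310]
  100 → disc 2  [load 220/310]
  100 → disc 3 (new)  [load 100/310]
  60 → disc 2  [load 280/310]
  50 → disc 3  [load 150/310]
3 discs opened.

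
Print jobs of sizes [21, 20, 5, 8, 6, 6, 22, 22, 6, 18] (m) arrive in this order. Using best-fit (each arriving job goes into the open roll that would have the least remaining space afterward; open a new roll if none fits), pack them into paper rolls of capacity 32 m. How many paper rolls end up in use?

  21 → roll 1 (new)  [load 21/32]
  20 → roll 2 (new)  [load 20/32]
  5 → roll 1  [load 26/32]
  8 → roll 2  [load 28/32]
  6 → roll 1  [load 32/32]
  6 → roll 3 (new)  [load 6/32]
  22 → roll 3  [load 28/32]
  22 → roll 4 (new)  [load 22/32]
  6 → roll 4  [load 28/32]
  18 → roll 5 (new)  [load 18/32]
5 paper rolls opened.

5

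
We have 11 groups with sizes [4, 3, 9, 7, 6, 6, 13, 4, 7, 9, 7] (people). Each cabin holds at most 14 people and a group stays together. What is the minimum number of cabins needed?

Total = 13 + 9 + 9 + 7 + 7 + 7 + 6 + 6 + 4 + 4 + 3 = 75 people.
Lower bound: ⌈75/14⌉ = 6 cabins.
A packing using 6 cabins:
  cabin 1: 13 = 13
  cabin 2: 9 + 4 = 13
  cabin 3: 9 + 4 = 13
  cabin 4: 7 + 7 = 14
  cabin 5: 7 + 6 = 13
  cabin 6: 6 + 3 = 9
This matches the lower bound, so 6 is optimal.

6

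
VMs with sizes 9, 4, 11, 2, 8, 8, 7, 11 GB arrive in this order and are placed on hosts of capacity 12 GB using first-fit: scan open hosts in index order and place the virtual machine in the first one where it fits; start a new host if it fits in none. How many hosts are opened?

  9 → host 1 (new)  [load 9/12]
  4 → host 2 (new)  [load 4/12]
  11 → host 3 (new)  [load 11/12]
  2 → host 1  [load 11/12]
  8 → host 2  [load 12/12]
  8 → host 4 (new)  [load 8/12]
  7 → host 5 (new)  [load 7/12]
  11 → host 6 (new)  [load 11/12]
6 hosts opened.

6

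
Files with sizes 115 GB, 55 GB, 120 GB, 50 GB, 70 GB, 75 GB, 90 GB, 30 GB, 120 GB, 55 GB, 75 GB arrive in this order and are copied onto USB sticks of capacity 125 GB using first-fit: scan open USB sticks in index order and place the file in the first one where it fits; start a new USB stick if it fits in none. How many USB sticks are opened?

9

  115 → USB stick 1 (new)  [load 115/125]
  55 → USB stick 2 (new)  [load 55/125]
  120 → USB stick 3 (new)  [load 120/125]
  50 → USB stick 2  [load 105/125]
  70 → USB stick 4 (new)  [load 70/125]
  75 → USB stick 5 (new)  [load 75/125]
  90 → USB stick 6 (new)  [load 90/125]
  30 → USB stick 4  [load 100/125]
  120 → USB stick 7 (new)  [load 120/125]
  55 → USB stick 8 (new)  [load 55/125]
  75 → USB stick 9 (new)  [load 75/125]
9 USB sticks opened.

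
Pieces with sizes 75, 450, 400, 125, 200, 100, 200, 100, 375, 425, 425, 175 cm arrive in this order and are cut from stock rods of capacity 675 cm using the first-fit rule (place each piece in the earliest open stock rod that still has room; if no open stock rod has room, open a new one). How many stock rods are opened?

  75 → stock rod 1 (new)  [load 75/675]
  450 → stock rod 1  [load 525/675]
  400 → stock rod 2 (new)  [load 400/675]
  125 → stock rod 1  [load 650/675]
  200 → stock rod 2  [load 600/675]
  100 → stock rod 3 (new)  [load 100/675]
  200 → stock rod 3  [load 300/675]
  100 → stock rod 3  [load 400/675]
  375 → stock rod 4 (new)  [load 375/675]
  425 → stock rod 5 (new)  [load 425/675]
  425 → stock rod 6 (new)  [load 425/675]
  175 → stock rod 3  [load 575/675]
6 stock rods opened.

6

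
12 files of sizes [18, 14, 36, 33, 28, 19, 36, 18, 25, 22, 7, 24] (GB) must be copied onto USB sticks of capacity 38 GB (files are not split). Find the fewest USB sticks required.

Total = 36 + 36 + 33 + 28 + 25 + 24 + 22 + 19 + 18 + 18 + 14 + 7 = 280 GB.
Lower bound: ⌈280/38⌉ = 8 USB sticks.
A packing using 9 USB sticks:
  USB stick 1: 36 = 36
  USB stick 2: 36 = 36
  USB stick 3: 33 = 33
  USB stick 4: 28 + 7 = 35
  USB stick 5: 25 = 25
  USB stick 6: 24 + 14 = 38
  USB stick 7: 22 = 22
  USB stick 8: 19 + 18 = 37
  USB stick 9: 18 = 18
No arrangement into 8 USB sticks stays within capacity, so 9 is optimal.

9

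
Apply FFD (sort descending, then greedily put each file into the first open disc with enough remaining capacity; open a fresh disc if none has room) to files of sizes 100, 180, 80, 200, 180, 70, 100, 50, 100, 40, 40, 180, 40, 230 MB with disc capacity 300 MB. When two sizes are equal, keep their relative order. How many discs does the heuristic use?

6

Sorted descending: 230, 200, 180, 180, 180, 100, 100, 100, 80, 70, 50, 40, 40, 40.
  230 → disc 1 (new)  [load 230/300]
  200 → disc 2 (new)  [load 200/300]
  180 → disc 3 (new)  [load 180/300]
  180 → disc 4 (new)  [load 180/300]
  180 → disc 5 (new)  [load 180/300]
  100 → disc 2  [load 300/300]
  100 → disc 3  [load 280/300]
  100 → disc 4  [load 280/300]
  80 → disc 5  [load 260/300]
  70 → disc 1  [load 300/300]
  50 → disc 6 (new)  [load 50/300]
  40 → disc 5  [load 300/300]
  40 → disc 6  [load 90/300]
  40 → disc 6  [load 130/300]
6 discs opened.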